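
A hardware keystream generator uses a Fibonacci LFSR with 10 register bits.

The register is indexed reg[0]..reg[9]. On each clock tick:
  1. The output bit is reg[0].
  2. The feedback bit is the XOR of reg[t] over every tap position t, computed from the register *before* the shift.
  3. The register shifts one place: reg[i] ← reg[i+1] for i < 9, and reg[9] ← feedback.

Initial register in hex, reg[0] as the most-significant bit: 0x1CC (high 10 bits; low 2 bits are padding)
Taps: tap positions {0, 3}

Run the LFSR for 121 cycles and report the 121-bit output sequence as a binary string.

k : reg_k → out_k, fb_k
0: 0001110011 → 0, fb=1
1: 0011100111 → 0, fb=1
2: 0111001111 → 0, fb=1
3: 1110011111 → 1, fb=1
4: 1100111111 → 1, fb=1
5: 1001111111 → 1, fb=0
6: 0011111110 → 0, fb=1
7: 0111111101 → 0, fb=1
8: 1111111011 → 1, fb=0
9: 1111110110 → 1, fb=0
10: 1111101100 → 1, fb=0
11: 1111011000 → 1, fb=0
12: 1110110000 → 1, fb=1
13: 1101100001 → 1, fb=0
14: 1011000010 → 1, fb=0
15: 0110000100 → 0, fb=0
16: 1100001000 → 1, fb=1
17: 1000010001 → 1, fb=1
18: 0000100011 → 0, fb=0
19: 0001000110 → 0, fb=1
20: 0010001101 → 0, fb=0
21: 0100011010 → 0, fb=0
22: 1000110100 → 1, fb=1
23: 0001101001 → 0, fb=1
24: 0011010011 → 0, fb=1
25: 0110100111 → 0, fb=0
26: 1101001110 → 1, fb=0
27: 1010011100 → 1, fb=1
28: 0100111001 → 0, fb=0
29: 1001110010 → 1, fb=0
30: 0011100100 → 0, fb=1
31: 0111001001 → 0, fb=1
32: 1110010011 → 1, fb=1
33: 1100100111 → 1, fb=1
34: 1001001111 → 1, fb=0
35: 0010011110 → 0, fb=0
36: 0100111100 → 0, fb=0
37: 1001111000 → 1, fb=0
38: 0011110000 → 0, fb=1
39: 0111100001 → 0, fb=1
40: 1111000011 → 1, fb=0
41: 1110000110 → 1, fb=1
42: 1100001101 → 1, fb=1
43: 1000011011 → 1, fb=1
44: 0000110111 → 0, fb=0
45: 0001101110 → 0, fb=1
46: 0011011101 → 0, fb=1
47: 0110111011 → 0, fb=0
48: 1101110110 → 1, fb=0
49: 1011101100 → 1, fb=0
50: 0111011000 → 0, fb=1
51: 1110110001 → 1, fb=1
52: 1101100011 → 1, fb=0
53: 1011000110 → 1, fb=0
54: 0110001100 → 0, fb=0
55: 1100011000 → 1, fb=1
56: 1000110001 → 1, fb=1
57: 0001100011 → 0, fb=1
58: 0011000111 → 0, fb=1
59: 0110001111 → 0, fb=0
60: 1100011110 → 1, fb=1
61: 1000111101 → 1, fb=1
62: 0001111011 → 0, fb=1
63: 0011110111 → 0, fb=1
64: 0111101111 → 0, fb=1
65: 1111011111 → 1, fb=0
66: 1110111110 → 1, fb=1
67: 1101111101 → 1, fb=0
68: 1011111010 → 1, fb=0
69: 0111110100 → 0, fb=1
70: 1111101001 → 1, fb=0
71: 1111010010 → 1, fb=0
72: 1110100100 → 1, fb=1
73: 1101001001 → 1, fb=0
74: 1010010010 → 1, fb=1
75: 0100100101 → 0, fb=0
76: 1001001010 → 1, fb=0
77: 0010010100 → 0, fb=0
78: 0100101000 → 0, fb=0
79: 1001010000 → 1, fb=0
80: 0010100000 → 0, fb=0
81: 0101000000 → 0, fb=1
82: 1010000001 → 1, fb=1
83: 0100000011 → 0, fb=0
84: 1000000110 → 1, fb=1
85: 0000001101 → 0, fb=0
86: 0000011010 → 0, fb=0
87: 0000110100 → 0, fb=0
88: 0001101000 → 0, fb=1
89: 0011010001 → 0, fb=1
90: 0110100011 → 0, fb=0
91: 1101000110 → 1, fb=0
92: 1010001100 → 1, fb=1
93: 0100011001 → 0, fb=0
94: 1000110010 → 1, fb=1
95: 0001100101 → 0, fb=1
96: 0011001011 → 0, fb=1
97: 0110010111 → 0, fb=0
98: 1100101110 → 1, fb=1
99: 1001011101 → 1, fb=0
100: 0010111010 → 0, fb=0
101: 0101110100 → 0, fb=1
102: 1011101001 → 1, fb=0
103: 0111010010 → 0, fb=1
104: 1110100101 → 1, fb=1
105: 1101001011 → 1, fb=0
106: 1010010110 → 1, fb=1
107: 0100101101 → 0, fb=0
108: 1001011010 → 1, fb=0
109: 0010110100 → 0, fb=0
110: 0101101000 → 0, fb=1
111: 1011010001 → 1, fb=0
112: 0110100010 → 0, fb=0
113: 1101000100 → 1, fb=0
114: 1010001000 → 1, fb=1
115: 0100010001 → 0, fb=0
116: 1000100010 → 1, fb=1
117: 0001000101 → 0, fb=1
118: 0010001011 → 0, fb=0
119: 0100010110 → 0, fb=0
120: 1000101100 → 1, fb=1

0001110011111110110000100011010011100100111100001101110110001100011110111110100100101000000110100011001011101001011010001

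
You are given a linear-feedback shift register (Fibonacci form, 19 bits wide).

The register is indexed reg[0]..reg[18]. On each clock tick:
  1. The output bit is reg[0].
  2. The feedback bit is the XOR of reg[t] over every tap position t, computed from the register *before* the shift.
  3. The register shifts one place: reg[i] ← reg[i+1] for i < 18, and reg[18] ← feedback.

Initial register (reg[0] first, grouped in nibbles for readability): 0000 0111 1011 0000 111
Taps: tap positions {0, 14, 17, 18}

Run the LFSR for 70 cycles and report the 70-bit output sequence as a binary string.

0000011110110000111010010100101100000111011101010000110101101010010000

k : reg_k → out_k, fb_k
0: 0000011110110000111 → 0, fb=0
1: 0000111101100001110 → 0, fb=1
2: 0001111011000011101 → 0, fb=0
3: 0011110110000111010 → 0, fb=0
4: 0111101100001110100 → 0, fb=1
5: 1111011000011101001 → 1, fb=0
6: 1110110000111010010 → 1, fb=1
7: 1101100001110100101 → 1, fb=0
8: 1011000011101001010 → 1, fb=0
9: 0110000111010010100 → 0, fb=1
10: 1100001110100101001 → 1, fb=0
11: 1000011101001010010 → 1, fb=1
12: 0000111010010100101 → 0, fb=1
13: 0001110100101001011 → 0, fb=0
14: 0011101001010010110 → 0, fb=0
15: 0111010010100101100 → 0, fb=0
16: 1110100101001011000 → 1, fb=0
17: 1101001010010110000 → 1, fb=0
18: 1010010100101100000 → 1, fb=1
19: 0100101001011000001 → 0, fb=1
20: 1001010010110000011 → 1, fb=1
21: 0010100101100000111 → 0, fb=0
22: 0101001011000001110 → 0, fb=1
23: 1010010110000011101 → 1, fb=1
24: 0100101100000111011 → 0, fb=1
25: 1001011000001110111 → 1, fb=0
26: 0010110000011101110 → 0, fb=1
27: 0101100000111011101 → 0, fb=0
28: 1011000001110111010 → 1, fb=1
29: 0110000011101110101 → 0, fb=0
30: 1100000111011101010 → 1, fb=0
31: 1000001110111010100 → 1, fb=0
32: 0000011101110101000 → 0, fb=0
33: 0000111011101010000 → 0, fb=1
34: 0001110111010100001 → 0, fb=1
35: 0011101110101000011 → 0, fb=0
36: 0111011101010000110 → 0, fb=1
37: 1110111010100001101 → 1, fb=0
38: 1101110101000011010 → 1, fb=1
39: 1011101010000110101 → 1, fb=1
40: 0111010100001101011 → 0, fb=0
41: 1110101000011010110 → 1, fb=1
42: 1101010000110101101 → 1, fb=0
43: 1010100001101011010 → 1, fb=1
44: 0101000011010110101 → 0, fb=0
45: 1010000110101101010 → 1, fb=0
46: 0100001101011010100 → 0, fb=1
47: 1000011010110101001 → 1, fb=0
48: 0000110101101010010 → 0, fb=0
49: 0001101011010100100 → 0, fb=0
50: 0011010110101001000 → 0, fb=0
51: 0110101101010010000 → 0, fb=1
52: 1101011010100100001 → 1, fb=0
53: 1010110101001000010 → 1, fb=0
54: 0101101010010000100 → 0, fb=0
55: 1011010100100001000 → 1, fb=1
56: 0110101001000010001 → 0, fb=0
57: 1101010010000100010 → 1, fb=0
58: 1010100100001000100 → 1, fb=1
59: 0101001000010001001 → 0, fb=1
60: 1010010000100010011 → 1, fb=0
61: 0100100001000100110 → 0, fb=1
62: 1001000010001001101 → 1, fb=0
63: 0010000100010011010 → 0, fb=0
64: 0100001000100110100 → 0, fb=1
65: 1000010001001101001 → 1, fb=0
66: 0000100010011010010 → 0, fb=0
67: 0001000100110100100 → 0, fb=0
68: 0010001001101001000 → 0, fb=0
69: 0100010011010010000 → 0, fb=1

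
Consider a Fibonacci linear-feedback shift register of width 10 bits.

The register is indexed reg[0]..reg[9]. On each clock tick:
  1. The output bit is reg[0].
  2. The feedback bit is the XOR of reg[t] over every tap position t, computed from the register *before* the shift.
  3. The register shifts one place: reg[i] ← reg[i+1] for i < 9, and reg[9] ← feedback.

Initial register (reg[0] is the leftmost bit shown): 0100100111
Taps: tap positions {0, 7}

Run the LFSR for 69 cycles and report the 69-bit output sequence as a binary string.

010010011110111110001010101101000010100000001011011011110011110001000

step | reg (before) | out | fb
   0 | 0100100111 | 0 | 1
   1 | 1001001111 | 1 | 0
   2 | 0010011110 | 0 | 1
   3 | 0100111101 | 0 | 1
   4 | 1001111011 | 1 | 1
   5 | 0011110111 | 0 | 1
   6 | 0111101111 | 0 | 1
   7 | 1111011111 | 1 | 0
   8 | 1110111110 | 1 | 0
   9 | 1101111100 | 1 | 0
  10 | 1011111000 | 1 | 1
  11 | 0111110001 | 0 | 0
  12 | 1111100010 | 1 | 1
  13 | 1111000101 | 1 | 0
  14 | 1110001010 | 1 | 1
  15 | 1100010101 | 1 | 0
  16 | 1000101010 | 1 | 1
  17 | 0001010101 | 0 | 1
  18 | 0010101011 | 0 | 0
  19 | 0101010110 | 0 | 1
  20 | 1010101101 | 1 | 0
  21 | 0101011010 | 0 | 0
  22 | 1010110100 | 1 | 0
  23 | 0101101000 | 0 | 0
  24 | 1011010000 | 1 | 1
  25 | 0110100001 | 0 | 0
  26 | 1101000010 | 1 | 1
  27 | 1010000101 | 1 | 0
  28 | 0100001010 | 0 | 0
  29 | 1000010100 | 1 | 0
  30 | 0000101000 | 0 | 0
  31 | 0001010000 | 0 | 0
  32 | 0010100000 | 0 | 0
  33 | 0101000000 | 0 | 0
  34 | 1010000000 | 1 | 1
  35 | 0100000001 | 0 | 0
  36 | 1000000010 | 1 | 1
  37 | 0000000101 | 0 | 1
  38 | 0000001011 | 0 | 0
  39 | 0000010110 | 0 | 1
  40 | 0000101101 | 0 | 1
  41 | 0001011011 | 0 | 0
  42 | 0010110110 | 0 | 1
  43 | 0101101101 | 0 | 1
  44 | 1011011011 | 1 | 1
  45 | 0110110111 | 0 | 1
  46 | 1101101111 | 1 | 0
  47 | 1011011110 | 1 | 0
  48 | 0110111100 | 0 | 1
  49 | 1101111001 | 1 | 1
  50 | 1011110011 | 1 | 1
  51 | 0111100111 | 0 | 1
  52 | 1111001111 | 1 | 0
  53 | 1110011110 | 1 | 0
  54 | 1100111100 | 1 | 0
  55 | 1001111000 | 1 | 1
  56 | 0011110001 | 0 | 0
  57 | 0111100010 | 0 | 0
  58 | 1111000100 | 1 | 0
  59 | 1110001000 | 1 | 1
  60 | 1100010001 | 1 | 1
  61 | 1000100011 | 1 | 1
  62 | 0001000111 | 0 | 1
  63 | 0010001111 | 0 | 1
  64 | 0100011111 | 0 | 1
  65 | 1000111111 | 1 | 0
  66 | 0001111110 | 0 | 1
  67 | 0011111101 | 0 | 1
  68 | 0111111011 | 0 | 0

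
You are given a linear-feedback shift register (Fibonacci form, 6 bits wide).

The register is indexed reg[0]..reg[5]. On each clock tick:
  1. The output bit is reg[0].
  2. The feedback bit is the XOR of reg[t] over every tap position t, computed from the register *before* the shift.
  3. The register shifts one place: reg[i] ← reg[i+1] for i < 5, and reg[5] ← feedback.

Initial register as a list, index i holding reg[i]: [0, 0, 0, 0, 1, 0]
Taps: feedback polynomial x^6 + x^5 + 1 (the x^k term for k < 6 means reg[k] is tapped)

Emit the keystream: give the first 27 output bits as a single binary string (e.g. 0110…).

step | reg (before) | out | fb
   0 | 000010 | 0 | 0
   1 | 000100 | 0 | 0
   2 | 001000 | 0 | 0
   3 | 010000 | 0 | 0
   4 | 100000 | 1 | 1
   5 | 000001 | 0 | 1
   6 | 000011 | 0 | 1
   7 | 000111 | 0 | 1
   8 | 001111 | 0 | 1
   9 | 011111 | 0 | 1
  10 | 111111 | 1 | 0
  11 | 111110 | 1 | 1
  12 | 111101 | 1 | 0
  13 | 111010 | 1 | 1
  14 | 110101 | 1 | 0
  15 | 101010 | 1 | 1
  16 | 010101 | 0 | 1
  17 | 101011 | 1 | 0
  18 | 010110 | 0 | 0
  19 | 101100 | 1 | 1
  20 | 011001 | 0 | 1
  21 | 110011 | 1 | 0
  22 | 100110 | 1 | 1
  23 | 001101 | 0 | 1
  24 | 011011 | 0 | 1
  25 | 110111 | 1 | 0
  26 | 101110 | 1 | 1

000010000011111101010110011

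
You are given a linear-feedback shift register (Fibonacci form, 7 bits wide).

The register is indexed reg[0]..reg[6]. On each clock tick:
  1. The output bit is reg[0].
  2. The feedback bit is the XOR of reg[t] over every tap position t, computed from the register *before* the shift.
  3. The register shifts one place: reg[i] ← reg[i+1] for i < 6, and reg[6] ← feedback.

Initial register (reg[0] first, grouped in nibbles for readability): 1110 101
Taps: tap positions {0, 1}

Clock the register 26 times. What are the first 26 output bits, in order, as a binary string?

step | reg (before) | out | fb
   0 | 1110101 | 1 | 0
   1 | 1101010 | 1 | 0
   2 | 1010100 | 1 | 1
   3 | 0101001 | 0 | 1
   4 | 1010011 | 1 | 1
   5 | 0100111 | 0 | 1
   6 | 1001111 | 1 | 1
   7 | 0011111 | 0 | 0
   8 | 0111110 | 0 | 1
   9 | 1111101 | 1 | 0
  10 | 1111010 | 1 | 0
  11 | 1110100 | 1 | 0
  12 | 1101000 | 1 | 0
  13 | 1010000 | 1 | 1
  14 | 0100001 | 0 | 1
  15 | 1000011 | 1 | 1
  16 | 0000111 | 0 | 0
  17 | 0001110 | 0 | 0
  18 | 0011100 | 0 | 0
  19 | 0111000 | 0 | 1
  20 | 1110001 | 1 | 0
  21 | 1100010 | 1 | 0
  22 | 1000100 | 1 | 1
  23 | 0001001 | 0 | 0
  24 | 0010010 | 0 | 0
  25 | 0100100 | 0 | 1

11101010011111010000111000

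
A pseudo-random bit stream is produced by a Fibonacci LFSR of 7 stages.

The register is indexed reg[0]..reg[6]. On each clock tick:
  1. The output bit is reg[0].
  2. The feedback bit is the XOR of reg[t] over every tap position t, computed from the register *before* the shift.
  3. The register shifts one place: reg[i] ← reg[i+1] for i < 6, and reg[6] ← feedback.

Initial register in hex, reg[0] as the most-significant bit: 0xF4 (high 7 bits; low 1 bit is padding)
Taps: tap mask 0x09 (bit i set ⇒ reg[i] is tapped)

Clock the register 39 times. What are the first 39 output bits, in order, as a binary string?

k : reg_k → out_k, fb_k
0: 1111010 → 1, fb=0
1: 1110100 → 1, fb=1
2: 1101001 → 1, fb=0
3: 1010010 → 1, fb=1
4: 0100101 → 0, fb=0
5: 1001010 → 1, fb=0
6: 0010100 → 0, fb=0
7: 0101000 → 0, fb=1
8: 1010001 → 1, fb=1
9: 0100011 → 0, fb=0
10: 1000110 → 1, fb=1
11: 0001101 → 0, fb=1
12: 0011011 → 0, fb=1
13: 0110111 → 0, fb=0
14: 1101110 → 1, fb=0
15: 1011100 → 1, fb=0
16: 0111000 → 0, fb=1
17: 1110001 → 1, fb=1
18: 1100011 → 1, fb=1
19: 1000111 → 1, fb=1
20: 0001111 → 0, fb=1
21: 0011111 → 0, fb=1
22: 0111111 → 0, fb=1
23: 1111111 → 1, fb=0
24: 1111110 → 1, fb=0
25: 1111100 → 1, fb=0
26: 1111000 → 1, fb=0
27: 1110000 → 1, fb=1
28: 1100001 → 1, fb=1
29: 1000011 → 1, fb=1
30: 0000111 → 0, fb=0
31: 0001110 → 0, fb=1
32: 0011101 → 0, fb=1
33: 0111011 → 0, fb=1
34: 1110111 → 1, fb=1
35: 1101111 → 1, fb=0
36: 1011110 → 1, fb=0
37: 0111100 → 0, fb=1
38: 1111001 → 1, fb=0

111101001010001101110001111111000011101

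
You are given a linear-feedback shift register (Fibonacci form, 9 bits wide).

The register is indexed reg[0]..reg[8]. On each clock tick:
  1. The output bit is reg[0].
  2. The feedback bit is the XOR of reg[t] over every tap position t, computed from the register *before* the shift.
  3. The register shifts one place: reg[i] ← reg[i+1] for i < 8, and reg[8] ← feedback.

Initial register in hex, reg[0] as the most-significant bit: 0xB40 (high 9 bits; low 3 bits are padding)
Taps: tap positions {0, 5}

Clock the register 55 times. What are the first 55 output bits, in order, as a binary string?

1011010000011011101101101011000001011101111100011110011

tick  register→output (feedback)
  0  101101000→1 (0)
  1  011010000→0 (0)
  2  110100000→1 (1)
  3  101000001→1 (1)
  4  010000011→0 (0)
  5  100000110→1 (1)
  6  000001101→0 (1)
  7  000011011→0 (1)
  8  000110111→0 (0)
  9  001101110→0 (1)
 10  011011101→0 (1)
 11  110111011→1 (0)
 12  101110110→1 (1)
 13  011101101→0 (1)
 14  111011011→1 (0)
 15  110110110→1 (1)
 16  101101101→1 (0)
 17  011011010→0 (1)
 18  110110101→1 (1)
 19  101101011→1 (0)
 20  011010110→0 (0)
 21  110101100→1 (0)
 22  101011000→1 (0)
 23  010110000→0 (0)
 24  101100000→1 (1)
 25  011000001→0 (0)
 26  110000010→1 (1)
 27  100000101→1 (1)
 28  000001011→0 (1)
 29  000010111→0 (0)
 30  000101110→0 (1)
 31  001011101→0 (1)
 32  010111011→0 (1)
 33  101110111→1 (1)
 34  011101111→0 (1)
 35  111011111→1 (0)
 36  110111110→1 (0)
 37  101111100→1 (0)
 38  011111000→0 (1)
 39  111110001→1 (1)
 40  111100011→1 (1)
 41  111000111→1 (1)
 42  110001111→1 (0)
 43  100011110→1 (0)
 44  000111100→0 (1)
 45  001111001→0 (1)
 46  011110011→0 (0)
 47  111100110→1 (1)
 48  111001101→1 (0)
 49  110011010→1 (0)
 50  100110100→1 (1)
 51  001101001→0 (1)
 52  011010011→0 (0)
 53  110100110→1 (1)
 54  101001101→1 (0)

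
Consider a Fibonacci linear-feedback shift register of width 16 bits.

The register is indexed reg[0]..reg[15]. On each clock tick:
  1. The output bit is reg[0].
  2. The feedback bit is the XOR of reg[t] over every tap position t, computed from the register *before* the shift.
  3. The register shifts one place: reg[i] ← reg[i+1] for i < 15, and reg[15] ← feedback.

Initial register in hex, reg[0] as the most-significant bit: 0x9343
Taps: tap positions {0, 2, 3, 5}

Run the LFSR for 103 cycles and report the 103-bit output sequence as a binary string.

step | reg (before) | out | fb
   0 | 1001001101000011 | 1 | 0
   1 | 0010011010000110 | 0 | 0
   2 | 0100110100001100 | 0 | 1
   3 | 1001101000011001 | 1 | 0
   4 | 0011010000110010 | 0 | 1
   5 | 0110100001100101 | 0 | 1
   6 | 1101000011001011 | 1 | 0
   7 | 1010000110010110 | 1 | 0
   8 | 0100001100101100 | 0 | 0
   9 | 1000011001011000 | 1 | 0
  10 | 0000110010110000 | 0 | 1
  11 | 0001100101100001 | 0 | 1
  12 | 0011001011000011 | 0 | 0
  13 | 0110010110000110 | 0 | 0
  14 | 1100101100001100 | 1 | 1
  15 | 1001011000011001 | 1 | 1
  16 | 0010110000110011 | 0 | 0
  17 | 0101100001100110 | 0 | 1
  18 | 1011000011001101 | 1 | 1
  19 | 0110000110011011 | 0 | 1
  20 | 1100001100110111 | 1 | 1
  21 | 1000011001101111 | 1 | 0
  22 | 0000110011011110 | 0 | 1
  23 | 0001100110111101 | 0 | 1
  24 | 0011001101111011 | 0 | 0
  25 | 0110011011110110 | 0 | 0
  26 | 1100110111101100 | 1 | 0
  27 | 1001101111011000 | 1 | 0
  28 | 0011011110110000 | 0 | 1
  29 | 0110111101100001 | 0 | 0
  30 | 1101111011000010 | 1 | 1
  31 | 1011110110000101 | 1 | 0
  32 | 0111101100001010 | 0 | 0
  33 | 1111011000010100 | 1 | 0
  34 | 1110110000101000 | 1 | 1
  35 | 1101100001010001 | 1 | 0
  36 | 1011000010100010 | 1 | 1
  37 | 0110000101000101 | 0 | 1
  38 | 1100001010001011 | 1 | 1
  39 | 1000010100010111 | 1 | 0
  40 | 0000101000101110 | 0 | 0
  41 | 0001010001011100 | 0 | 0
  42 | 0010100010111000 | 0 | 1
  43 | 0101000101110001 | 0 | 1
  44 | 1010001011100011 | 1 | 0
  45 | 0100010111000110 | 0 | 1
  46 | 1000101110001101 | 1 | 1
  47 | 0001011100011011 | 0 | 0
  48 | 0010111000110110 | 0 | 0
  49 | 0101110001101100 | 0 | 0
  50 | 1011100011011000 | 1 | 1
  51 | 0111000110110001 | 0 | 0
  52 | 1110001101100010 | 1 | 0
  53 | 1100011011000100 | 1 | 0
  54 | 1000110110001000 | 1 | 0
  55 | 0001101100010000 | 0 | 1
  56 | 0011011000100001 | 0 | 1
  57 | 0110110001000011 | 0 | 0
  58 | 1101100010000110 | 1 | 0
  59 | 1011000100001100 | 1 | 1
  60 | 0110001000011001 | 0 | 1
  61 | 1100010000110011 | 1 | 0
  62 | 1000100001100110 | 1 | 1
  63 | 0001000011001101 | 0 | 1
  64 | 0010000110011011 | 0 | 1
  65 | 0100001100110111 | 0 | 0
  66 | 1000011001101110 | 1 | 0
  67 | 0000110011011100 | 0 | 1
  68 | 0001100110111001 | 0 | 1
  69 | 0011001101110011 | 0 | 0
  70 | 0110011011100110 | 0 | 0
  71 | 1100110111001100 | 1 | 0
  72 | 1001101110011000 | 1 | 0
  73 | 0011011100110000 | 0 | 1
  74 | 0110111001100001 | 0 | 0
  75 | 1101110011000010 | 1 | 1
  76 | 1011100110000101 | 1 | 1
  77 | 0111001100001011 | 0 | 0
  78 | 1110011000010110 | 1 | 1
  79 | 1100110000101101 | 1 | 0
  80 | 1001100001011010 | 1 | 0
  81 | 0011000010110100 | 0 | 0
  82 | 0110000101101000 | 0 | 1
  83 | 1100001011010001 | 1 | 1
  84 | 1000010110100011 | 1 | 0
  85 | 0000101101000110 | 0 | 0
  86 | 0001011010001100 | 0 | 0
  87 | 0010110100011000 | 0 | 0
  88 | 0101101000110000 | 0 | 1
  89 | 1011010001100001 | 1 | 0
  90 | 0110100011000010 | 0 | 1
  91 | 1101000110000101 | 1 | 0
  92 | 1010001100001010 | 1 | 0
  93 | 0100011000010100 | 0 | 1
  94 | 1000110000101001 | 1 | 0
  95 | 0001100001010010 | 0 | 1
  96 | 0011000010100101 | 0 | 0
  97 | 0110000101001010 | 0 | 1
  98 | 1100001010010101 | 1 | 1
  99 | 1000010100101011 | 1 | 0
 100 | 0000101001010110 | 0 | 0
 101 | 0001010010101100 | 0 | 0
 102 | 0010100101011000 | 0 | 1

1001001101000011001011000011001101111011000010100010111000110110001000011001101110011000010110100011000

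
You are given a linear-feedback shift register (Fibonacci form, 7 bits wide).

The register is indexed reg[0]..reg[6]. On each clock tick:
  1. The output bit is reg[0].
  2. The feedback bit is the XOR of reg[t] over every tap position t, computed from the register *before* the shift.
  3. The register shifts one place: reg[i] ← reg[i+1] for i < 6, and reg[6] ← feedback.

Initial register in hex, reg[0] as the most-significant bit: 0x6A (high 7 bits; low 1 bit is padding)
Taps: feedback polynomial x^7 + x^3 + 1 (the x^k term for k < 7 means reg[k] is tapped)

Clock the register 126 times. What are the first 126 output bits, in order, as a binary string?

step | reg (before) | out | fb
   0 | 0110101 | 0 | 0
   1 | 1101010 | 1 | 0
   2 | 1010100 | 1 | 1
   3 | 0101001 | 0 | 1
   4 | 1010011 | 1 | 1
   5 | 0100111 | 0 | 0
   6 | 1001110 | 1 | 0
   7 | 0011100 | 0 | 1
   8 | 0111001 | 0 | 1
   9 | 1110011 | 1 | 1
  10 | 1100111 | 1 | 1
  11 | 1001111 | 1 | 0
  12 | 0011110 | 0 | 1
  13 | 0111101 | 0 | 1
  14 | 1111011 | 1 | 0
  15 | 1110110 | 1 | 1
  16 | 1101101 | 1 | 0
  17 | 1011010 | 1 | 0
  18 | 0110100 | 0 | 0
  19 | 1101000 | 1 | 0
  20 | 1010000 | 1 | 1
  21 | 0100001 | 0 | 0
  22 | 1000010 | 1 | 1
  23 | 0000101 | 0 | 0
  24 | 0001010 | 0 | 1
  25 | 0010101 | 0 | 0
  26 | 0101010 | 0 | 1
  27 | 1010101 | 1 | 1
  28 | 0101011 | 0 | 1
  29 | 1010111 | 1 | 1
  30 | 0101111 | 0 | 1
  31 | 1011111 | 1 | 0
  32 | 0111110 | 0 | 1
  33 | 1111101 | 1 | 0
  34 | 1111010 | 1 | 0
  35 | 1110100 | 1 | 1
  36 | 1101001 | 1 | 0
  37 | 1010010 | 1 | 1
  38 | 0100101 | 0 | 0
  39 | 1001010 | 1 | 0
  40 | 0010100 | 0 | 0
  41 | 0101000 | 0 | 1
  42 | 1010001 | 1 | 1
  43 | 0100011 | 0 | 0
  44 | 1000110 | 1 | 1
  45 | 0001101 | 0 | 1
  46 | 0011011 | 0 | 1
  47 | 0110111 | 0 | 0
  48 | 1101110 | 1 | 0
  49 | 1011100 | 1 | 0
  50 | 0111000 | 0 | 1
  51 | 1110001 | 1 | 1
  52 | 1100011 | 1 | 1
  53 | 1000111 | 1 | 1
  54 | 0001111 | 0 | 1
  55 | 0011111 | 0 | 1
  56 | 0111111 | 0 | 1
  57 | 1111111 | 1 | 0
  58 | 1111110 | 1 | 0
  59 | 1111100 | 1 | 0
  60 | 1111000 | 1 | 0
  61 | 1110000 | 1 | 1
  62 | 1100001 | 1 | 1
  63 | 1000011 | 1 | 1
  64 | 0000111 | 0 | 0
  65 | 0001110 | 0 | 1
  66 | 0011101 | 0 | 1
  67 | 0111011 | 0 | 1
  68 | 1110111 | 1 | 1
  69 | 1101111 | 1 | 0
  70 | 1011110 | 1 | 0
  71 | 0111100 | 0 | 1
  72 | 1111001 | 1 | 0
  73 | 1110010 | 1 | 1
  74 | 1100101 | 1 | 1
  75 | 1001011 | 1 | 0
  76 | 0010110 | 0 | 0
  77 | 0101100 | 0 | 1
  78 | 1011001 | 1 | 0
  79 | 0110010 | 0 | 0
  80 | 1100100 | 1 | 1
  81 | 1001001 | 1 | 0
  82 | 0010010 | 0 | 0
  83 | 0100100 | 0 | 0
  84 | 1001000 | 1 | 0
  85 | 0010000 | 0 | 0
  86 | 0100000 | 0 | 0
  87 | 1000000 | 1 | 1
  88 | 0000001 | 0 | 0
  89 | 0000010 | 0 | 0
  90 | 0000100 | 0 | 0
  91 | 0001000 | 0 | 1
  92 | 0010001 | 0 | 0
  93 | 0100010 | 0 | 0
  94 | 1000100 | 1 | 1
  95 | 0001001 | 0 | 1
  96 | 0010011 | 0 | 0
  97 | 0100110 | 0 | 0
  98 | 1001100 | 1 | 0
  99 | 0011000 | 0 | 1
 100 | 0110001 | 0 | 0
 101 | 1100010 | 1 | 1
 102 | 1000101 | 1 | 1
 103 | 0001011 | 0 | 1
 104 | 0010111 | 0 | 0
 105 | 0101110 | 0 | 1
 106 | 1011101 | 1 | 0
 107 | 0111010 | 0 | 1
 108 | 1110101 | 1 | 1
 109 | 1101011 | 1 | 0
 110 | 1010110 | 1 | 1
 111 | 0101101 | 0 | 1
 112 | 1011011 | 1 | 0
 113 | 0110110 | 0 | 0
 114 | 1101100 | 1 | 0
 115 | 1011000 | 1 | 0
 116 | 0110000 | 0 | 0
 117 | 1100000 | 1 | 1
 118 | 1000001 | 1 | 1
 119 | 0000011 | 0 | 0
 120 | 0000110 | 0 | 0
 121 | 0001100 | 0 | 1
 122 | 0011001 | 0 | 1
 123 | 0110011 | 0 | 0
 124 | 1100110 | 1 | 1
 125 | 1001101 | 1 | 0

011010100111001111011010000101010111110100101000110111000111111100001110111100101100100100000010001001100010111010110110000011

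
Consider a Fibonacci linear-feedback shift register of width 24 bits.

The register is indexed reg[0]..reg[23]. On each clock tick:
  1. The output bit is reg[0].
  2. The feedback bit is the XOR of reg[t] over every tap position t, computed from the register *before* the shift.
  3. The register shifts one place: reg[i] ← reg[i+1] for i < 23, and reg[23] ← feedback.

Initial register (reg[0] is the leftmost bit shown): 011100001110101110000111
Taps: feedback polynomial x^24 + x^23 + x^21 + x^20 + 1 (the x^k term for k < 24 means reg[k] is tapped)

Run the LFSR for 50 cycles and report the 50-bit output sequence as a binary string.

tick  register→output (feedback)
  0  011100001110101110000111→0 (0)
  1  111000011101011100001110→1 (1)
  2  110000111010111000011101→1 (0)
  3  100001110101110000111010→1 (0)
  4  000011101011100001110100→0 (1)
  5  000111010111000011101001→0 (0)
  6  001110101110000111010010→0 (0)
  7  011101011100001110100100→0 (1)
  8  111010111000011101001001→1 (1)
  9  110101110000111010010011→1 (0)
 10  101011100001110100100110→1 (0)
 11  010111000011101001001100→0 (0)
 12  101110000111010010011000→1 (0)
 13  011100001110100100110000→0 (0)
 14  111000011101001001100000→1 (1)
 15  110000111010010011000001→1 (0)
 16  100001110100100110000010→1 (1)
 17  000011101001001100000101→0 (0)
 18  000111010010011000001010→0 (1)
 19  001110100100110000010101→0 (0)
 20  011101001001100000101010→0 (1)
 21  111010010011000001010101→1 (1)
 22  110100100110000010101011→1 (1)
 23  101001001100000101010111→1 (1)
 24  010010011000001010101111→0 (1)
 25  100100110000010101011111→1 (0)
 26  001001100000101010111110→0 (0)
 27  010011000001010101111100→0 (0)
 28  100110000010101011111000→1 (0)
 29  001100000101010111110000→0 (0)
 30  011000001010101111100000→0 (0)
 31  110000010101011111000000→1 (1)
 32  100000101010111110000001→1 (0)
 33  000001010101111100000010→0 (0)
 34  000010101011111000000100→0 (1)
 35  000101010111110000001001→0 (0)
 36  001010101111100000010010→0 (0)
 37  010101011111000000100100→0 (1)
 38  101010111110000001001001→1 (1)
 39  010101111100000010010011→0 (1)
 40  101011111000000100100111→1 (1)
 41  010111110000001001001111→0 (1)
 42  101111100000010010011111→1 (0)
 43  011111000000100100111110→0 (0)
 44  111110000001001001111100→1 (1)
 45  111100000010010011111001→1 (1)
 46  111000000100100111110011→1 (0)
 47  110000001001001111100110→1 (0)
 48  100000010010011111001100→1 (1)
 49  000000100100111110011001→0 (0)

01110000111010111000011101001001100000101010111110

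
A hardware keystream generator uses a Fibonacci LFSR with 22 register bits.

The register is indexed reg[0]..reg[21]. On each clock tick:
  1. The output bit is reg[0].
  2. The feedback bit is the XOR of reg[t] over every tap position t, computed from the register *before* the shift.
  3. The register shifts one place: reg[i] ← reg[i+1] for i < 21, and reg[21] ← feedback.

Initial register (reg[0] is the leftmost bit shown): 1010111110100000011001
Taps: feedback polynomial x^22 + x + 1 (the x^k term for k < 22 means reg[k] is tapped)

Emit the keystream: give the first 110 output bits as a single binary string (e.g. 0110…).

10101111101000000110011111000011100000101010000100010010000111111000110011011000100000100101010110100110000110

step | reg (before) | out | fb
   0 | 1010111110100000011001 | 1 | 1
   1 | 0101111101000000110011 | 0 | 1
   2 | 1011111010000001100111 | 1 | 1
   3 | 0111110100000011001111 | 0 | 1
   4 | 1111101000000110011111 | 1 | 0
   5 | 1111010000001100111110 | 1 | 0
   6 | 1110100000011001111100 | 1 | 0
   7 | 1101000000110011111000 | 1 | 0
   8 | 1010000001100111110000 | 1 | 1
   9 | 0100000011001111100001 | 0 | 1
  10 | 1000000110011111000011 | 1 | 1
  11 | 0000001100111110000111 | 0 | 0
  12 | 0000011001111100001110 | 0 | 0
  13 | 0000110011111000011100 | 0 | 0
  14 | 0001100111110000111000 | 0 | 0
  15 | 0011001111100001110000 | 0 | 0
  16 | 0110011111000011100000 | 0 | 1
  17 | 1100111110000111000001 | 1 | 0
  18 | 1001111100001110000010 | 1 | 1
  19 | 0011111000011100000101 | 0 | 0
  20 | 0111110000111000001010 | 0 | 1
  21 | 1111100001110000010101 | 1 | 0
  22 | 1111000011100000101010 | 1 | 0
  23 | 1110000111000001010100 | 1 | 0
  24 | 1100001110000010101000 | 1 | 0
  25 | 1000011100000101010000 | 1 | 1
  26 | 0000111000001010100001 | 0 | 0
  27 | 0001110000010101000010 | 0 | 0
  28 | 0011100000101010000100 | 0 | 0
  29 | 0111000001010100001000 | 0 | 1
  30 | 1110000010101000010001 | 1 | 0
  31 | 1100000101010000100010 | 1 | 0
  32 | 1000001010100001000100 | 1 | 1
  33 | 0000010101000010001001 | 0 | 0
  34 | 0000101010000100010010 | 0 | 0
  35 | 0001010100001000100100 | 0 | 0
  36 | 0010101000010001001000 | 0 | 0
  37 | 0101010000100010010000 | 0 | 1
  38 | 1010100001000100100001 | 1 | 1
  39 | 0101000010001001000011 | 0 | 1
  40 | 1010000100010010000111 | 1 | 1
  41 | 0100001000100100001111 | 0 | 1
  42 | 1000010001001000011111 | 1 | 1
  43 | 0000100010010000111111 | 0 | 0
  44 | 0001000100100001111110 | 0 | 0
  45 | 0010001001000011111100 | 0 | 0
  46 | 0100010010000111111000 | 0 | 1
  47 | 1000100100001111110001 | 1 | 1
  48 | 0001001000011111100011 | 0 | 0
  49 | 0010010000111111000110 | 0 | 0
  50 | 0100100001111110001100 | 0 | 1
  51 | 1001000011111100011001 | 1 | 1
  52 | 0010000111111000110011 | 0 | 0
  53 | 0100001111110001100110 | 0 | 1
  54 | 1000011111100011001101 | 1 | 1
  55 | 0000111111000110011011 | 0 | 0
  56 | 0001111110001100110110 | 0 | 0
  57 | 0011111100011001101100 | 0 | 0
  58 | 0111111000110011011000 | 0 | 1
  59 | 1111110001100110110001 | 1 | 0
  60 | 1111100011001101100010 | 1 | 0
  61 | 1111000110011011000100 | 1 | 0
  62 | 1110001100110110001000 | 1 | 0
  63 | 1100011001101100010000 | 1 | 0
  64 | 1000110011011000100000 | 1 | 1
  65 | 0001100110110001000001 | 0 | 0
  66 | 0011001101100010000010 | 0 | 0
  67 | 0110011011000100000100 | 0 | 1
  68 | 1100110110001000001001 | 1 | 0
  69 | 1001101100010000010010 | 1 | 1
  70 | 0011011000100000100101 | 0 | 0
  71 | 0110110001000001001010 | 0 | 1
  72 | 1101100010000010010101 | 1 | 0
  73 | 1011000100000100101010 | 1 | 1
  74 | 0110001000001001010101 | 0 | 1
  75 | 1100010000010010101011 | 1 | 0
  76 | 1000100000100101010110 | 1 | 1
  77 | 0001000001001010101101 | 0 | 0
  78 | 0010000010010101011010 | 0 | 0
  79 | 0100000100101010110100 | 0 | 1
  80 | 1000001001010101101001 | 1 | 1
  81 | 0000010010101011010011 | 0 | 0
  82 | 0000100101010110100110 | 0 | 0
  83 | 0001001010101101001100 | 0 | 0
  84 | 0010010101011010011000 | 0 | 0
  85 | 0100101010110100110000 | 0 | 1
  86 | 1001010101101001100001 | 1 | 1
  87 | 0010101011010011000011 | 0 | 0
  88 | 0101010110100110000110 | 0 | 1
  89 | 1010101101001100001101 | 1 | 1
  90 | 0101011010011000011011 | 0 | 1
  91 | 1010110100110000110111 | 1 | 1
  92 | 0101101001100001101111 | 0 | 1
  93 | 1011010011000011011111 | 1 | 1
  94 | 0110100110000110111111 | 0 | 1
  95 | 1101001100001101111111 | 1 | 0
  96 | 1010011000011011111110 | 1 | 1
  97 | 0100110000110111111101 | 0 | 1
  98 | 1001100001101111111011 | 1 | 1
  99 | 0011000011011111110111 | 0 | 0
 100 | 0110000110111111101110 | 0 | 1
 101 | 1100001101111111011101 | 1 | 0
 102 | 1000011011111110111010 | 1 | 1
 103 | 0000110111111101110101 | 0 | 0
 104 | 0001101111111011101010 | 0 | 0
 105 | 0011011111110111010100 | 0 | 0
 106 | 0110111111101110101000 | 0 | 1
 107 | 1101111111011101010001 | 1 | 0
 108 | 1011111110111010100010 | 1 | 1
 109 | 0111111101110101000101 | 0 | 1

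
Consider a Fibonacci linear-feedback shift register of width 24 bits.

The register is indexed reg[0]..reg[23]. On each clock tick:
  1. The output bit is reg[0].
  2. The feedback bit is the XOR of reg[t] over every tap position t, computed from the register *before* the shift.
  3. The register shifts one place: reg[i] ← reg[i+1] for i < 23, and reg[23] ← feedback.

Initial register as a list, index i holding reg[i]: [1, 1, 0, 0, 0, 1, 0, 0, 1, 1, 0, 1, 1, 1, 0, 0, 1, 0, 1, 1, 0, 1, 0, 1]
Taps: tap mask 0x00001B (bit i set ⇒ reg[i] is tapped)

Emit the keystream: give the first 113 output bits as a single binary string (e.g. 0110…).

11000100110111001011010100100110010010110010010000111100001101100000111001100110100010101000011111110111011000111

k : reg_k → out_k, fb_k
0: 110001001101110010110101 → 1, fb=0
1: 100010011011100101101010 → 1, fb=0
2: 000100110111001011010100 → 0, fb=1
3: 001001101110010110101001 → 0, fb=0
4: 010011011100101101010010 → 0, fb=0
5: 100110111001011010100100 → 1, fb=1
6: 001101110010110101001001 → 0, fb=1
7: 011011100101101010010011 → 0, fb=0
8: 110111001011010100100110 → 1, fb=0
9: 101110010110101001001100 → 1, fb=1
10: 011100101101010010011001 → 0, fb=0
11: 111001011010100100110010 → 1, fb=0
12: 110010110101001001100100 → 1, fb=1
13: 100101101010010011001001 → 1, fb=0
14: 001011010100100110010010 → 0, fb=1
15: 010110101001001100100101 → 0, fb=1
16: 101101010010011001001011 → 1, fb=0
17: 011010100100110010010110 → 0, fb=0
18: 110101001001100100101100 → 1, fb=1
19: 101010010011001001011001 → 1, fb=0
20: 010100100110010010110010 → 0, fb=0
21: 101001001100100101100100 → 1, fb=1
22: 010010011001001011001001 → 0, fb=0
23: 100100110010010110010010 → 1, fb=0
24: 001001100100101100100100 → 0, fb=0
25: 010011001001011001001000 → 0, fb=0
26: 100110010010110010010000 → 1, fb=1
27: 001100100101100100100001 → 0, fb=1
28: 011001001011001001000011 → 0, fb=1
29: 110010010110010010000111 → 1, fb=1
30: 100100101100100100001111 → 1, fb=0
31: 001001011001001000011110 → 0, fb=0
32: 010010110010010000111100 → 0, fb=0
33: 100101100100100001111000 → 1, fb=0
34: 001011001001000011110000 → 0, fb=1
35: 010110010010000111100001 → 0, fb=1
36: 101100100100001111000011 → 1, fb=0
37: 011001001000011110000110 → 0, fb=1
38: 110010010000111100001101 → 1, fb=1
39: 100100100001111000011011 → 1, fb=0
40: 001001000011110000110110 → 0, fb=0
41: 010010000111100001101100 → 0, fb=0
42: 100100001111000011011000 → 1, fb=0
43: 001000011110000110110000 → 0, fb=0
44: 010000111100001101100000 → 0, fb=1
45: 100001111000011011000001 → 1, fb=1
46: 000011110000110110000011 → 0, fb=1
47: 000111100001101100000111 → 0, fb=0
48: 001111000011011000001110 → 0, fb=0
49: 011110000110110000011100 → 0, fb=1
50: 111100001101100000111001 → 1, fb=1
51: 111000011011000001110011 → 1, fb=0
52: 110000110110000011100110 → 1, fb=0
53: 100001101100000111001100 → 1, fb=1
54: 000011011000001110011001 → 0, fb=1
55: 000110110000011100110011 → 0, fb=0
56: 001101100000111001100110 → 0, fb=1
57: 011011000001110011001101 → 0, fb=0
58: 110110000011100110011010 → 1, fb=0
59: 101100000111001100110100 → 1, fb=0
60: 011000001110011001101000 → 0, fb=1
61: 110000011100110011010001 → 1, fb=0
62: 100000111001100110100010 → 1, fb=1
63: 000001110011001101000101 → 0, fb=0
64: 000011100110011010001010 → 0, fb=1
65: 000111001100110100010101 → 0, fb=0
66: 001110011001101000101010 → 0, fb=0
67: 011100110011010001010100 → 0, fb=0
68: 111001100110100010101000 → 1, fb=0
69: 110011001101000101010000 → 1, fb=1
70: 100110011010001010100001 → 1, fb=1
71: 001100110100010101000011 → 0, fb=1
72: 011001101000101010000111 → 0, fb=1
73: 110011010001010100001111 → 1, fb=1
74: 100110100010101000011111 → 1, fb=1
75: 001101000101010000111111 → 0, fb=1
76: 011010001010100001111111 → 0, fb=0
77: 110100010101000011111110 → 1, fb=1
78: 101000101010000111111101 → 1, fb=1
79: 010001010100001111111011 → 0, fb=1
80: 100010101000011111110111 → 1, fb=0
81: 000101010000111111101110 → 0, fb=1
82: 001010100001111111011101 → 0, fb=1
83: 010101000011111110111011 → 0, fb=0
84: 101010000111111101110110 → 1, fb=0
85: 010100001111111011101100 → 0, fb=0
86: 101000011111110111011000 → 1, fb=1
87: 010000111111101110110001 → 0, fb=1
88: 100001111111011101100011 → 1, fb=1
89: 000011111110111011000111 → 0, fb=1
90: 000111111101110110001111 → 0, fb=0
91: 001111111011101100011110 → 0, fb=0
92: 011111110111011000111100 → 0, fb=1
93: 111111101110110001111001 → 1, fb=0
94: 111111011101100011110010 → 1, fb=0
95: 111110111011000111100100 → 1, fb=0
96: 111101110110001111001000 → 1, fb=1
97: 111011101100011110010001 → 1, fb=1
98: 110111011000111100100011 → 1, fb=0
99: 101110110001111001000110 → 1, fb=1
100: 011101100011110010001101 → 0, fb=0
101: 111011000111100100011010 → 1, fb=1
102: 110110001111001000110101 → 1, fb=0
103: 101100011110010001101010 → 1, fb=0
104: 011000111100100011010100 → 0, fb=1
105: 110001111001000110101001 → 1, fb=0
106: 100011110010001101010010 → 1, fb=0
107: 000111100100011010100100 → 0, fb=0
108: 001111001000110101001000 → 0, fb=0
109: 011110010001101010010000 → 0, fb=1
110: 111100100011010100100001 → 1, fb=1
111: 111001000110101001000011 → 1, fb=0
112: 110010001101010010000110 → 1, fb=1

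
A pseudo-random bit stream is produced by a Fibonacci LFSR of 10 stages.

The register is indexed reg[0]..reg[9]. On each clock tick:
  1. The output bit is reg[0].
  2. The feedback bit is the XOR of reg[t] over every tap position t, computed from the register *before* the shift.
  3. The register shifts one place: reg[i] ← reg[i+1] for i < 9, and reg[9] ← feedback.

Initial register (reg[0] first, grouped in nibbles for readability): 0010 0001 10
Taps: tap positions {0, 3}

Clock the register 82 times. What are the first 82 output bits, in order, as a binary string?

0010000110001011011101000011010101100111100101101100100000100010010011000000101100

tick  register→output (feedback)
  0  0010000110→0 (0)
  1  0100001100→0 (0)
  2  1000011000→1 (1)
  3  0000110001→0 (0)
  4  0001100010→0 (1)
  5  0011000101→0 (1)
  6  0110001011→0 (0)
  7  1100010110→1 (1)
  8  1000101101→1 (1)
  9  0001011011→0 (1)
 10  0010110111→0 (0)
 11  0101101110→0 (1)
 12  1011011101→1 (0)
 13  0110111010→0 (0)
 14  1101110100→1 (0)
 15  1011101000→1 (0)
 16  0111010000→0 (1)
 17  1110100001→1 (1)
 18  1101000011→1 (0)
 19  1010000110→1 (1)
 20  0100001101→0 (0)
 21  1000011010→1 (1)
 22  0000110101→0 (0)
 23  0001101010→0 (1)
 24  0011010101→0 (1)
 25  0110101011→0 (0)
 26  1101010110→1 (0)
 27  1010101100→1 (1)
 28  0101011001→0 (1)
 29  1010110011→1 (1)
 30  0101100111→0 (1)
 31  1011001111→1 (0)
 32  0110011110→0 (0)
 33  1100111100→1 (1)
 34  1001111001→1 (0)
 35  0011110010→0 (1)
 36  0111100101→0 (1)
 37  1111001011→1 (0)
 38  1110010110→1 (1)
 39  1100101101→1 (1)
 40  1001011011→1 (0)
 41  0010110110→0 (0)
 42  0101101100→0 (1)
 43  1011011001→1 (0)
 44  0110110010→0 (0)
 45  1101100100→1 (0)
 46  1011001000→1 (0)
 47  0110010000→0 (0)
 48  1100100000→1 (1)
 49  1001000001→1 (0)
 50  0010000010→0 (0)
 51  0100000100→0 (0)
 52  1000001000→1 (1)
 53  0000010001→0 (0)
 54  0000100010→0 (0)
 55  0001000100→0 (1)
 56  0010001001→0 (0)
 57  0100010010→0 (0)
 58  1000100100→1 (1)
 59  0001001001→0 (1)
 60  0010010011→0 (0)
 61  0100100110→0 (0)
 62  1001001100→1 (0)
 63  0010011000→0 (0)
 64  0100110000→0 (0)
 65  1001100000→1 (0)
 66  0011000000→0 (1)
 67  0110000001→0 (0)
 68  1100000010→1 (1)
 69  1000000101→1 (1)
 70  0000001011→0 (0)
 71  0000010110→0 (0)
 72  0000101100→0 (0)
 73  0001011000→0 (1)
 74  0010110001→0 (0)
 75  0101100010→0 (1)
 76  1011000101→1 (0)
 77  0110001010→0 (0)
 78  1100010100→1 (1)
 79  1000101001→1 (1)
 80  0001010011→0 (1)
 81  0010100111→0 (0)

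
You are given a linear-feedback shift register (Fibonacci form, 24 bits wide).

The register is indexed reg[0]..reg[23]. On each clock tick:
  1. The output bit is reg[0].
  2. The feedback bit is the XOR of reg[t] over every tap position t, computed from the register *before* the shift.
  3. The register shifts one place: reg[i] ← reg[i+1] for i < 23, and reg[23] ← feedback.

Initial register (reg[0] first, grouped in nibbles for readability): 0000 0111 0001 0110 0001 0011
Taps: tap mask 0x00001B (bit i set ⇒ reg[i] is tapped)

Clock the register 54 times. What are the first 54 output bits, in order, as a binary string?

000001110001011000010011010000001110101110011011110010

step | reg (before) | out | fb
   0 | 000001110001011000010011 | 0 | 0
   1 | 000011100010110000100110 | 0 | 1
   2 | 000111000101100001001101 | 0 | 0
   3 | 001110001011000010011010 | 0 | 0
   4 | 011100010110000100110100 | 0 | 0
   5 | 111000101100001001101000 | 1 | 0
   6 | 110001011000010011010000 | 1 | 0
   7 | 100010110000100110100000 | 1 | 0
   8 | 000101100001001101000000 | 0 | 1
   9 | 001011000010011010000001 | 0 | 1
  10 | 010110000100110100000011 | 0 | 1
  11 | 101100001001101000000111 | 1 | 0
  12 | 011000010011010000001110 | 0 | 1
  13 | 110000100110100000011101 | 1 | 0
  14 | 100001001101000000111010 | 1 | 1
  15 | 000010011010000001110101 | 0 | 1
  16 | 000100110100000011101011 | 0 | 1
  17 | 001001101000000111010111 | 0 | 0
  18 | 010011010000001110101110 | 0 | 0
  19 | 100110100000011101011100 | 1 | 1
  20 | 001101000000111010111001 | 0 | 1
  21 | 011010000001110101110011 | 0 | 0
  22 | 110100000011101011100110 | 1 | 1
  23 | 101000000111010111001101 | 1 | 1
  24 | 010000001110101110011011 | 0 | 1
  25 | 100000011101011100110111 | 1 | 1
  26 | 000000111010111001101111 | 0 | 0
  27 | 000001110101110011011110 | 0 | 0
  28 | 000011101011100110111100 | 0 | 1
  29 | 000111010111001101111001 | 0 | 0
  30 | 001110101110011011110010 | 0 | 0
  31 | 011101011100110111100100 | 0 | 0
  32 | 111010111001101111001000 | 1 | 1
  33 | 110101110011011110010001 | 1 | 1
  34 | 101011100110111100100011 | 1 | 0
  35 | 010111001101111001000110 | 0 | 1
  36 | 101110011011110010001101 | 1 | 1
  37 | 011100110111100100011011 | 0 | 0
  38 | 111001101111001000110110 | 1 | 0
  39 | 110011011110010001101100 | 1 | 1
  40 | 100110111100100011011001 | 1 | 1
  41 | 001101111001000110110011 | 0 | 1
  42 | 011011110010001101100111 | 0 | 0
  43 | 110111100100011011001110 | 1 | 0
  44 | 101111001000110110011100 | 1 | 1
  45 | 011110010001101100111001 | 0 | 1
  46 | 111100100011011001110011 | 1 | 1
  47 | 111001000110110011100111 | 1 | 0
  48 | 110010001101100111001110 | 1 | 1
  49 | 100100011011001110011101 | 1 | 0
  50 | 001000110110011100111010 | 0 | 0
  51 | 010001101100111001110100 | 0 | 1
  52 | 100011011001110011101001 | 1 | 0
  53 | 000110110011100111010010 | 0 | 0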